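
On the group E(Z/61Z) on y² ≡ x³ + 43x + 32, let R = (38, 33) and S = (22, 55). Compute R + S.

(21, 58)

(38, 33) + (22, 55). λ = (55 - 33)/(22 - 38) ≡ 22/45 mod 61. 45⁻¹ ≡ 19 (mod 61), so λ ≡ 52.
  x = λ² - 38 - 22 = 2704 - 60 ≡ 21; y = λ·(38 - 21) - 33 ≡ 58. → (21, 58)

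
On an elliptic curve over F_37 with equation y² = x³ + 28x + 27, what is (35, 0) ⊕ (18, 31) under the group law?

(0, 8)

(35, 0) + (18, 31). λ = (31 - 0)/(18 - 35) ≡ 31/20 mod 37. 20⁻¹ ≡ 13 (mod 37) since 20·13 = 260 ≡ 1, so λ ≡ 33.
  x = λ² - 35 - 18 = 1089 - 53 ≡ 0; y = λ·(35 - 0) - 0 ≡ 8. → (0, 8)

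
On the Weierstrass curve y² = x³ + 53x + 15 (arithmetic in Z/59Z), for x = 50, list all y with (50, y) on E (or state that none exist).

x³ + 53x + 15 = 127665 ≡ 48 (mod 59).
Square roots of 48 mod 59: 15 and 44 (since 15² = 225 ≡ 48).

15, 44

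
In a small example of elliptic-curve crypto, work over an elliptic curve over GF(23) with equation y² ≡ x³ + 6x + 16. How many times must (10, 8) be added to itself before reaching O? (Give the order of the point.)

2P: tangent at (10, 8): λ = (3·10² + 6)/(2·8) ≡ 7/16. 16⁻¹ ≡ 13 (mod 23) since 16·13 = 208 ≡ 1, so λ ≡ 7·13 ≡ 22.
  x = λ² - 10 - 10 = 484 - 20 ≡ 4; y = λ·(10 - 4) - 8 ≡ 9. → (4, 9)
3P: (4, 9) + (10, 8). λ = (8 - 9)/(10 - 4) ≡ 22/6 mod 23. 6⁻¹ ≡ 4 (mod 23) since 6·4 = 24 ≡ 1, so λ ≡ 19.
  x = λ² - 4 - 10 = 361 - 14 ≡ 2; y = λ·(4 - 2) - 9 ≡ 6. → (2, 6)
4P: (2, 6) + (10, 8). λ = (8 - 6)/(10 - 2) ≡ 2/8 mod 23. 8⁻¹ ≡ 3 (mod 23) since 8·3 = 24 ≡ 1, so λ ≡ 6.
  x = λ² - 2 - 10 = 36 - 12 ≡ 1; y = λ·(2 - 1) - 6 ≡ 0. → (1, 0)
5P: (1, 0) + (10, 8). λ = (8 - 0)/(10 - 1) ≡ 8/9 mod 23. 9⁻¹ ≡ 18 (mod 23), so λ ≡ 6.
  x = λ² - 1 - 10 = 36 - 11 ≡ 2; y = λ·(1 - 2) - 0 ≡ 17. → (2, 17)
6P: (2, 17) + (10, 8). λ = (8 - 17)/(10 - 2) ≡ 14/8 mod 23. 8⁻¹ ≡ 3 (mod 23), so λ ≡ 19.
  x = λ² - 2 - 10 = 361 - 12 ≡ 4; y = λ·(2 - 4) - 17 ≡ 14. → (4, 14)
7P: (4, 14) + (10, 8). λ = (8 - 14)/(10 - 4) ≡ 17/6 mod 23. 6⁻¹ ≡ 4 (mod 23) since 6·4 = 24 ≡ 1, so λ ≡ 22.
  x = λ² - 4 - 10 = 484 - 14 ≡ 10; y = λ·(4 - 10) - 14 ≡ 15. → (10, 15)
8P: (10, 15) + (10, 8): same x and y₁ ≡ -y₂, so the sum is O.
8P = O, so the order is 8.

8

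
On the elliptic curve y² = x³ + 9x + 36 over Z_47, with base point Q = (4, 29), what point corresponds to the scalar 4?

Repeated addition: build up to 4Q.
2Q: tangent at (4, 29): λ = (3·4² + 9)/(2·29) ≡ 10/11. 11⁻¹ ≡ 30 (mod 47), so λ ≡ 10·30 ≡ 18.
  x = λ² - 4 - 4 = 324 - 8 ≡ 34; y = λ·(4 - 34) - 29 ≡ 42. → (34, 42)
3Q: (34, 42) + (4, 29). λ = (29 - 42)/(4 - 34) ≡ 34/17 mod 47. 17⁻¹ ≡ 36 (mod 47) since 17·36 = 612 ≡ 1, so λ ≡ 2.
  x = λ² - 34 - 4 = 4 - 38 ≡ 13; y = λ·(34 - 13) - 42 ≡ 0. → (13, 0)
4Q: (13, 0) + (4, 29). λ = (29 - 0)/(4 - 13) ≡ 29/38 mod 47. 38⁻¹ ≡ 26 (mod 47), so λ ≡ 2.
  x = λ² - 13 - 4 = 4 - 17 ≡ 34; y = λ·(13 - 34) - 0 ≡ 5. → (34, 5)

(34, 5)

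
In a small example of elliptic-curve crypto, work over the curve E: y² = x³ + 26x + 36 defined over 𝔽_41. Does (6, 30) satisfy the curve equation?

y² = 30² ≡ 39; x³ + 26x + 36 = 408 ≡ 39 (mod 41). 39 = 39.

yes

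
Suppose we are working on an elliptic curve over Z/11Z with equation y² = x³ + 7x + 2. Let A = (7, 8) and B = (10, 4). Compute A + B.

(7, 8) + (10, 4). λ = (4 - 8)/(10 - 7) ≡ 7/3 mod 11. 3⁻¹ ≡ 4 (mod 11), so λ ≡ 6.
  x = λ² - 7 - 10 = 36 - 17 ≡ 8; y = λ·(7 - 8) - 8 ≡ 8. → (8, 8)

(8, 8)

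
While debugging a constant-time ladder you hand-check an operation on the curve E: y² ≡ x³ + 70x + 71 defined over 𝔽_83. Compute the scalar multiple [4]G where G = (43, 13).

(37, 32)

Repeated addition: build up to 4G.
2G: tangent at (43, 13): λ = (3·43² + 70)/(2·13) ≡ 56/26. 26⁻¹ ≡ 16 (mod 83) since 26·16 = 416 ≡ 1, so λ ≡ 56·16 ≡ 66.
  x = λ² - 43 - 43 = 4356 - 86 ≡ 37; y = λ·(43 - 37) - 13 ≡ 51. → (37, 51)
3G: (37, 51) + (43, 13). λ = (13 - 51)/(43 - 37) ≡ 45/6 mod 83. 6⁻¹ ≡ 14 (mod 83) since 6·14 = 84 ≡ 1, so λ ≡ 49.
  x = λ² - 37 - 43 = 2401 - 80 ≡ 80; y = λ·(37 - 80) - 51 ≡ 0. → (80, 0)
4G: (80, 0) + (43, 13). λ = (13 - 0)/(43 - 80) ≡ 13/46 mod 83. 46⁻¹ ≡ 74 (mod 83), so λ ≡ 49.
  x = λ² - 80 - 43 = 2401 - 123 ≡ 37; y = λ·(80 - 37) - 0 ≡ 32. → (37, 32)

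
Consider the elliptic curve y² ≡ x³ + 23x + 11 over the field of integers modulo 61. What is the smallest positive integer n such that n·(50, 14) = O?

2P: tangent at (50, 14): λ = (3·50² + 23)/(2·14) ≡ 20/28. 28⁻¹ ≡ 24 (mod 61), so λ ≡ 20·24 ≡ 53.
  x = λ² - 50 - 50 = 2809 - 100 ≡ 25; y = λ·(50 - 25) - 14 ≡ 30. → (25, 30)
3P: (25, 30) + (50, 14). λ = (14 - 30)/(50 - 25) ≡ 45/25 mod 61. 25⁻¹ ≡ 22 (mod 61), so λ ≡ 14.
  x = λ² - 25 - 50 = 196 - 75 ≡ 60; y = λ·(25 - 60) - 30 ≡ 29. → (60, 29)
4P: (60, 29) + (50, 14). λ = (14 - 29)/(50 - 60) ≡ 46/51 mod 61. 51⁻¹ ≡ 6 (mod 61), so λ ≡ 32.
  x = λ² - 60 - 50 = 1024 - 110 ≡ 60; y = λ·(60 - 60) - 29 ≡ 32. → (60, 32)
5P: (60, 32) + (50, 14). λ = (14 - 32)/(50 - 60) ≡ 43/51 mod 61. 51⁻¹ ≡ 6 (mod 61), so λ ≡ 14.
  x = λ² - 60 - 50 = 196 - 110 ≡ 25; y = λ·(60 - 25) - 32 ≡ 31. → (25, 31)
6P: (25, 31) + (50, 14). λ = (14 - 31)/(50 - 25) ≡ 44/25 mod 61. 25⁻¹ ≡ 22 (mod 61), so λ ≡ 53.
  x = λ² - 25 - 50 = 2809 - 75 ≡ 50; y = λ·(25 - 50) - 31 ≡ 47. → (50, 47)
7P: (50, 47) + (50, 14): same x and y₁ ≡ -y₂, so the sum is O.
7P = O, so the order is 7.

7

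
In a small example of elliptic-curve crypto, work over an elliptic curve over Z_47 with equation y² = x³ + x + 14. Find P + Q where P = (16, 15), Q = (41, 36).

(45, 2)

(16, 15) + (41, 36). λ = (36 - 15)/(41 - 16) ≡ 21/25 mod 47. 25⁻¹ ≡ 32 (mod 47), so λ ≡ 14.
  x = λ² - 16 - 41 = 196 - 57 ≡ 45; y = λ·(16 - 45) - 15 ≡ 2. → (45, 2)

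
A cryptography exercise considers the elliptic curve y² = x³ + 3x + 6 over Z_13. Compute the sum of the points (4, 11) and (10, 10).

(3, 4)

(4, 11) + (10, 10). λ = (10 - 11)/(10 - 4) ≡ 12/6 mod 13. 6⁻¹ ≡ 11 (mod 13) since 6·11 = 66 ≡ 1, so λ ≡ 2.
  x = λ² - 4 - 10 = 4 - 14 ≡ 3; y = λ·(4 - 3) - 11 ≡ 4. → (3, 4)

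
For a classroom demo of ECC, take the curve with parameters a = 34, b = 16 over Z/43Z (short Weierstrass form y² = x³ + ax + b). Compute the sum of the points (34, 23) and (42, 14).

(34, 23) + (42, 14). λ = (14 - 23)/(42 - 34) ≡ 34/8 mod 43. 8⁻¹ ≡ 27 (mod 43) since 8·27 = 216 ≡ 1, so λ ≡ 15.
  x = λ² - 34 - 42 = 225 - 76 ≡ 20; y = λ·(34 - 20) - 23 ≡ 15. → (20, 15)

(20, 15)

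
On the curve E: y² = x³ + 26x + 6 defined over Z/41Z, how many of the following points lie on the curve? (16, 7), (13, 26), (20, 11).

2

(16, 7): 7² ≡ 8, rhs ≡ 8 → on.
(13, 26): 26² ≡ 20, rhs ≡ 40 → off.
(20, 11): 11² ≡ 39, rhs ≡ 39 → on.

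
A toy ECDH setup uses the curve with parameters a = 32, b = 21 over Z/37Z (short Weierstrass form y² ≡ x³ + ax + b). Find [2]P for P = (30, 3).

(15, 19)

tangent at (30, 3): λ = (3·30² + 32)/(2·3) ≡ 31/6. 6⁻¹ ≡ 31 (mod 37), so λ ≡ 31·31 ≡ 36.
  x = λ² - 30 - 30 = 1296 - 60 ≡ 15; y = λ·(30 - 15) - 3 ≡ 19. → (15, 19)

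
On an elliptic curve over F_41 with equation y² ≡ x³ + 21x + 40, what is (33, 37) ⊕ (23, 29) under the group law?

(33, 37) + (23, 29). λ = (29 - 37)/(23 - 33) ≡ 33/31 mod 41. 31⁻¹ ≡ 4 (mod 41), so λ ≡ 9.
  x = λ² - 33 - 23 = 81 - 56 ≡ 25; y = λ·(33 - 25) - 37 ≡ 35. → (25, 35)

(25, 35)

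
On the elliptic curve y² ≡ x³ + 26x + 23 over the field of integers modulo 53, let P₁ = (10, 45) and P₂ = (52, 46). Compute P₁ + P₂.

(37, 49)

(10, 45) + (52, 46). λ = (46 - 45)/(52 - 10) ≡ 1/42 mod 53. 42⁻¹ ≡ 24 (mod 53) since 42·24 = 1008 ≡ 1, so λ ≡ 24.
  x = λ² - 10 - 52 = 576 - 62 ≡ 37; y = λ·(10 - 37) - 45 ≡ 49. → (37, 49)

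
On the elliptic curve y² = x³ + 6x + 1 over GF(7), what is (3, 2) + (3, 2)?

(3, 5)

tangent at (3, 2): λ = (3·3² + 6)/(2·2) ≡ 5/4. 4⁻¹ ≡ 2 (mod 7) since 4·2 = 8 ≡ 1, so λ ≡ 5·2 ≡ 3.
  x = λ² - 3 - 3 = 9 - 6 ≡ 3; y = λ·(3 - 3) - 2 ≡ 5. → (3, 5)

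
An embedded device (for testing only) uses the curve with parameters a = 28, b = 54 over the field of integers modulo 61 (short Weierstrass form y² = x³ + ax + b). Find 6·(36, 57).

Write P = (36, 57).
Double-and-add on 6 = (110)₂. Start with P = (36, 57) for the leading 1-bit.
double: tangent at (36, 57): λ = (3·36² + 28)/(2·57) ≡ 12/53. 53⁻¹ ≡ 38 (mod 61), so λ ≡ 12·38 ≡ 29.
  x = λ² - 36 - 36 = 841 - 72 ≡ 37; y = λ·(36 - 37) - 57 ≡ 36. → (37, 36)
add P: (37, 36) + (36, 57). λ = (57 - 36)/(36 - 37) ≡ 21/60 mod 61. 60⁻¹ ≡ 60 (mod 61), so λ ≡ 40.
  x = λ² - 37 - 36 = 1600 - 73 ≡ 2; y = λ·(37 - 2) - 36 ≡ 22. → (2, 22)
double: tangent at (2, 22): λ = (3·2² + 28)/(2·22) ≡ 40/44. 44⁻¹ ≡ 43 (mod 61), so λ ≡ 40·43 ≡ 12.
  x = λ² - 2 - 2 = 144 - 4 ≡ 18; y = λ·(2 - 18) - 22 ≡ 30. → (18, 30)

(18, 30)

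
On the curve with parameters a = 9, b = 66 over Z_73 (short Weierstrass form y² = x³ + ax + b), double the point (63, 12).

(66, 68)

tangent at (63, 12): λ = (3·63² + 9)/(2·12) ≡ 17/24. 24⁻¹ ≡ 70 (mod 73), so λ ≡ 17·70 ≡ 22.
  x = λ² - 63 - 63 = 484 - 126 ≡ 66; y = λ·(63 - 66) - 12 ≡ 68. → (66, 68)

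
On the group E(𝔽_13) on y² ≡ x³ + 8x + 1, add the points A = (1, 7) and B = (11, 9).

(0, 1)

(1, 7) + (11, 9). λ = (9 - 7)/(11 - 1) ≡ 2/10 mod 13. 10⁻¹ ≡ 4 (mod 13), so λ ≡ 8.
  x = λ² - 1 - 11 = 64 - 12 ≡ 0; y = λ·(1 - 0) - 7 ≡ 1. → (0, 1)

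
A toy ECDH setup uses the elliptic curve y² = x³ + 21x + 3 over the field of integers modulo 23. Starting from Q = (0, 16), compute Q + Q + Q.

Repeated addition: build up to 3Q.
2Q: tangent at (0, 16): λ = (3·0² + 21)/(2·16) ≡ 21/9. 9⁻¹ ≡ 18 (mod 23), so λ ≡ 21·18 ≡ 10.
  x = λ² - 0 - 0 = 100 - 0 ≡ 8; y = λ·(0 - 8) - 16 ≡ 19. → (8, 19)
3Q: (8, 19) + (0, 16). λ = (16 - 19)/(0 - 8) ≡ 20/15 mod 23. 15⁻¹ ≡ 20 (mod 23) since 15·20 = 300 ≡ 1, so λ ≡ 9.
  x = λ² - 8 - 0 = 81 - 8 ≡ 4; y = λ·(8 - 4) - 19 ≡ 17. → (4, 17)

(4, 17)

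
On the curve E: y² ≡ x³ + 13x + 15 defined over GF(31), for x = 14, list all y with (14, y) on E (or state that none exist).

x³ + 13x + 15 = 2941 ≡ 27 (mod 31).
27 is a non-residue mod 31; no y exists.

none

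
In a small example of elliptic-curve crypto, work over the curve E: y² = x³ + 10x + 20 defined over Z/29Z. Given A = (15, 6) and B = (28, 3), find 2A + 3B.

(0, 7)

First 2A:
Repeated addition: build up to 2A.
2A: tangent at (15, 6): λ = (3·15² + 10)/(2·6) ≡ 18/12. 12⁻¹ ≡ 17 (mod 29), so λ ≡ 18·17 ≡ 16.
  x = λ² - 15 - 15 = 256 - 30 ≡ 23; y = λ·(15 - 23) - 6 ≡ 11. → (23, 11)
2A = (23, 11).
Next 3B:
Repeated addition: build up to 3B.
2B: tangent at (28, 3): λ = (3·28² + 10)/(2·3) ≡ 13/6. 6⁻¹ ≡ 5 (mod 29), so λ ≡ 13·5 ≡ 7.
  x = λ² - 28 - 28 = 49 - 56 ≡ 22; y = λ·(28 - 22) - 3 ≡ 10. → (22, 10)
3B: (22, 10) + (28, 3). λ = (3 - 10)/(28 - 22) ≡ 22/6 mod 29. 6⁻¹ ≡ 5 (mod 29), so λ ≡ 23.
  x = λ² - 22 - 28 = 529 - 50 ≡ 15; y = λ·(22 - 15) - 10 ≡ 6. → (15, 6)
3B = (15, 6).
Finally 2A + 3B:
(23, 11) + (15, 6). λ = (6 - 11)/(15 - 23) ≡ 24/21 mod 29. 21⁻¹ ≡ 18 (mod 29), so λ ≡ 26.
  x = λ² - 23 - 15 = 676 - 38 ≡ 0; y = λ·(23 - 0) - 11 ≡ 7. → (0, 7)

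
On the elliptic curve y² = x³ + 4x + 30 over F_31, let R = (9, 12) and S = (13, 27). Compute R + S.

(9, 12) + (13, 27). λ = (27 - 12)/(13 - 9) ≡ 15/4 mod 31. 4⁻¹ ≡ 8 (mod 31) since 4·8 = 32 ≡ 1, so λ ≡ 27.
  x = λ² - 9 - 13 = 729 - 22 ≡ 25; y = λ·(9 - 25) - 12 ≡ 21. → (25, 21)

(25, 21)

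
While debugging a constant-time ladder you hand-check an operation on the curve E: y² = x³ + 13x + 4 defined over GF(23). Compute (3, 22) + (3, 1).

The two points share x = 3 and their y-coordinates satisfy 22 + 1 ≡ 0 (mod 23), so they are inverses. Their sum is ∞.

O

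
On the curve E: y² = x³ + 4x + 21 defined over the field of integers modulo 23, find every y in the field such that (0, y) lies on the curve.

x³ + 4x + 21 = 21 ≡ 21 (mod 23).
21 is a non-residue mod 23; no y exists.

none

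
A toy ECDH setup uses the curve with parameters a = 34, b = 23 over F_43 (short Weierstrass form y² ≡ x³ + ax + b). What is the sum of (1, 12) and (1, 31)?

O

The two points share x = 1 and their y-coordinates satisfy 12 + 31 ≡ 0 (mod 43), so they are inverses. Their sum is ∞.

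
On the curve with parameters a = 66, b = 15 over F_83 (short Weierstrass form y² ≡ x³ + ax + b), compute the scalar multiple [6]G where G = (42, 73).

(70, 23)

Double-and-add on 6 = (110)₂. Start with G = (42, 73) for the leading 1-bit.
double: tangent at (42, 73): λ = (3·42² + 66)/(2·73) ≡ 46/63. 63⁻¹ ≡ 29 (mod 83), so λ ≡ 46·29 ≡ 6.
  x = λ² - 42 - 42 = 36 - 84 ≡ 35; y = λ·(42 - 35) - 73 ≡ 52. → (35, 52)
add G: (35, 52) + (42, 73). λ = (73 - 52)/(42 - 35) ≡ 21/7 mod 83. 7⁻¹ ≡ 12 (mod 83) since 7·12 = 84 ≡ 1, so λ ≡ 3.
  x = λ² - 35 - 42 = 9 - 77 ≡ 15; y = λ·(35 - 15) - 52 ≡ 8. → (15, 8)
double: tangent at (15, 8): λ = (3·15² + 66)/(2·8) ≡ 77/16. 16⁻¹ ≡ 26 (mod 83) since 16·26 = 416 ≡ 1, so λ ≡ 77·26 ≡ 10.
  x = λ² - 15 - 15 = 100 - 30 ≡ 70; y = λ·(15 - 70) - 8 ≡ 23. → (70, 23)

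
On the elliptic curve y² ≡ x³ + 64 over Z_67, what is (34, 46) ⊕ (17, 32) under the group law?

(3, 15)

(34, 46) + (17, 32). λ = (32 - 46)/(17 - 34) ≡ 53/50 mod 67. 50⁻¹ ≡ 63 (mod 67), so λ ≡ 56.
  x = λ² - 34 - 17 = 3136 - 51 ≡ 3; y = λ·(34 - 3) - 46 ≡ 15. → (3, 15)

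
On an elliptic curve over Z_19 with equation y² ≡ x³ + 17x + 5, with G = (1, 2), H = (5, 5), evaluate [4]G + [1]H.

First 4G:
Double-and-add on 4 = (100)₂. Start with G = (1, 2) for the leading 1-bit.
double: tangent at (1, 2): λ = (3·1² + 17)/(2·2) ≡ 1/4. 4⁻¹ ≡ 5 (mod 19), so λ ≡ 1·5 ≡ 5.
  x = λ² - 1 - 1 = 25 - 2 ≡ 4; y = λ·(1 - 4) - 2 ≡ 2. → (4, 2)
double: tangent at (4, 2): λ = (3·4² + 17)/(2·2) ≡ 8/4. 4⁻¹ ≡ 5 (mod 19), so λ ≡ 8·5 ≡ 2.
  x = λ² - 4 - 4 = 4 - 8 ≡ 15; y = λ·(4 - 15) - 2 ≡ 14. → (15, 14)
4G = (15, 14).
Finally 4G + H:
(15, 14) + (5, 5). λ = (5 - 14)/(5 - 15) ≡ 10/9 mod 19. 9⁻¹ ≡ 17 (mod 19), so λ ≡ 18.
  x = λ² - 15 - 5 = 324 - 20 ≡ 0; y = λ·(15 - 0) - 14 ≡ 9. → (0, 9)

(0, 9)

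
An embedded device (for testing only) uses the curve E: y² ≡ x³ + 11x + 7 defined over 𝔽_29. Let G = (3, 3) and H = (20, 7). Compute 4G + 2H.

(6, 12)

First 4G:
Double-and-add on 4 = (100)₂. Start with G = (3, 3) for the leading 1-bit.
double: tangent at (3, 3): λ = (3·3² + 11)/(2·3) ≡ 9/6. 6⁻¹ ≡ 5 (mod 29), so λ ≡ 9·5 ≡ 16.
  x = λ² - 3 - 3 = 256 - 6 ≡ 18; y = λ·(3 - 18) - 3 ≡ 18. → (18, 18)
double: tangent at (18, 18): λ = (3·18² + 11)/(2·18) ≡ 26/7. 7⁻¹ ≡ 25 (mod 29), so λ ≡ 26·25 ≡ 12.
  x = λ² - 18 - 18 = 144 - 36 ≡ 21; y = λ·(18 - 21) - 18 ≡ 4. → (21, 4)
4G = (21, 4).
Next 2H:
Repeated addition: build up to 2H.
2H: tangent at (20, 7): λ = (3·20² + 11)/(2·7) ≡ 22/14. 14⁻¹ ≡ 27 (mod 29), so λ ≡ 22·27 ≡ 14.
  x = λ² - 20 - 20 = 196 - 40 ≡ 11; y = λ·(20 - 11) - 7 ≡ 3. → (11, 3)
2H = (11, 3).
Finally 4G + 2H:
(21, 4) + (11, 3). λ = (3 - 4)/(11 - 21) ≡ 28/19 mod 29. 19⁻¹ ≡ 26 (mod 29), so λ ≡ 3.
  x = λ² - 21 - 11 = 9 - 32 ≡ 6; y = λ·(21 - 6) - 4 ≡ 12. → (6, 12)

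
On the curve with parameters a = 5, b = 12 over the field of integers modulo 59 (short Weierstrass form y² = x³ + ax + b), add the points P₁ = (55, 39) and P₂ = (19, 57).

(55, 39) + (19, 57). λ = (57 - 39)/(19 - 55) ≡ 18/23 mod 59. 23⁻¹ ≡ 18 (mod 59), so λ ≡ 29.
  x = λ² - 55 - 19 = 841 - 74 ≡ 0; y = λ·(55 - 0) - 39 ≡ 22. → (0, 22)

(0, 22)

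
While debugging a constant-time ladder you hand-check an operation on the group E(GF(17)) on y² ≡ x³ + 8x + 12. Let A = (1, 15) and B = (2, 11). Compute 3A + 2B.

First 3A:
Repeated addition: build up to 3A.
2A: tangent at (1, 15): λ = (3·1² + 8)/(2·15) ≡ 11/13. 13⁻¹ ≡ 4 (mod 17) since 13·4 = 52 ≡ 1, so λ ≡ 11·4 ≡ 10.
  x = λ² - 1 - 1 = 100 - 2 ≡ 13; y = λ·(1 - 13) - 15 ≡ 1. → (13, 1)
3A: (13, 1) + (1, 15). λ = (15 - 1)/(1 - 13) ≡ 14/5 mod 17. 5⁻¹ ≡ 7 (mod 17) since 5·7 = 35 ≡ 1, so λ ≡ 13.
  x = λ² - 13 - 1 = 169 - 14 ≡ 2; y = λ·(13 - 2) - 1 ≡ 6. → (2, 6)
3A = (2, 6).
Next 2B:
Repeated addition: build up to 2B.
2B: tangent at (2, 11): λ = (3·2² + 8)/(2·11) ≡ 3/5. 5⁻¹ ≡ 7 (mod 17), so λ ≡ 3·7 ≡ 4.
  x = λ² - 2 - 2 = 16 - 4 ≡ 12; y = λ·(2 - 12) - 11 ≡ 0. → (12, 0)
2B = (12, 0).
Finally 3A + 2B:
(2, 6) + (12, 0). λ = (0 - 6)/(12 - 2) ≡ 11/10 mod 17. 10⁻¹ ≡ 12 (mod 17), so λ ≡ 13.
  x = λ² - 2 - 12 = 169 - 14 ≡ 2; y = λ·(2 - 2) - 6 ≡ 11. → (2, 11)

(2, 11)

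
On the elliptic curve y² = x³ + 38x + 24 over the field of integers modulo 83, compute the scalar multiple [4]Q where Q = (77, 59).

(8, 33)

Double-and-add on 4 = (100)₂. Start with Q = (77, 59) for the leading 1-bit.
double: tangent at (77, 59): λ = (3·77² + 38)/(2·59) ≡ 63/35. 35⁻¹ ≡ 19 (mod 83), so λ ≡ 63·19 ≡ 35.
  x = λ² - 77 - 77 = 1225 - 154 ≡ 75; y = λ·(77 - 75) - 59 ≡ 11. → (75, 11)
double: tangent at (75, 11): λ = (3·75² + 38)/(2·11) ≡ 64/22. 22⁻¹ ≡ 34 (mod 83) since 22·34 = 748 ≡ 1, so λ ≡ 64·34 ≡ 18.
  x = λ² - 75 - 75 = 324 - 150 ≡ 8; y = λ·(75 - 8) - 11 ≡ 33. → (8, 33)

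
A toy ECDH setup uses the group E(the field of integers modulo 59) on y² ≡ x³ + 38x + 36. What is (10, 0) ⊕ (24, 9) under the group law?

(51, 20)

(10, 0) + (24, 9). λ = (9 - 0)/(24 - 10) ≡ 9/14 mod 59. 14⁻¹ ≡ 38 (mod 59) since 14·38 = 532 ≡ 1, so λ ≡ 47.
  x = λ² - 10 - 24 = 2209 - 34 ≡ 51; y = λ·(10 - 51) - 0 ≡ 20. → (51, 20)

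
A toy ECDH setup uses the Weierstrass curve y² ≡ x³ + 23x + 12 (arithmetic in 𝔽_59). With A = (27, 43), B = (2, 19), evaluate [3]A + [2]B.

First 3A:
Repeated addition: build up to 3A.
2A: tangent at (27, 43): λ = (3·27² + 23)/(2·43) ≡ 27/27. 27⁻¹ ≡ 35 (mod 59), so λ ≡ 27·35 ≡ 1.
  x = λ² - 27 - 27 = 1 - 54 ≡ 6; y = λ·(27 - 6) - 43 ≡ 37. → (6, 37)
3A: (6, 37) + (27, 43). λ = (43 - 37)/(27 - 6) ≡ 6/21 mod 59. 21⁻¹ ≡ 45 (mod 59) since 21·45 = 945 ≡ 1, so λ ≡ 34.
  x = λ² - 6 - 27 = 1156 - 33 ≡ 2; y = λ·(6 - 2) - 37 ≡ 40. → (2, 40)
3A = (2, 40).
Next 2B:
Repeated addition: build up to 2B.
2B: tangent at (2, 19): λ = (3·2² + 23)/(2·19) ≡ 35/38. 38⁻¹ ≡ 14 (mod 59) since 38·14 = 532 ≡ 1, so λ ≡ 35·14 ≡ 18.
  x = λ² - 2 - 2 = 324 - 4 ≡ 25; y = λ·(2 - 25) - 19 ≡ 39. → (25, 39)
2B = (25, 39).
Finally 3A + 2B:
(2, 40) + (25, 39). λ = (39 - 40)/(25 - 2) ≡ 58/23 mod 59. 23⁻¹ ≡ 18 (mod 59), so λ ≡ 41.
  x = λ² - 2 - 25 = 1681 - 27 ≡ 2; y = λ·(2 - 2) - 40 ≡ 19. → (2, 19)

(2, 19)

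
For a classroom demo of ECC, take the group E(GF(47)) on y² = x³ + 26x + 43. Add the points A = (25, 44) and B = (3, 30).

(33, 15)

(25, 44) + (3, 30). λ = (30 - 44)/(3 - 25) ≡ 33/25 mod 47. 25⁻¹ ≡ 32 (mod 47), so λ ≡ 22.
  x = λ² - 25 - 3 = 484 - 28 ≡ 33; y = λ·(25 - 33) - 44 ≡ 15. → (33, 15)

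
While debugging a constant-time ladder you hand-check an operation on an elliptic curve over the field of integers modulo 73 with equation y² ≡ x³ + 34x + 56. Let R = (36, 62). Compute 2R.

(70, 0)

tangent at (36, 62): λ = (3·36² + 34)/(2·62) ≡ 53/51. 51⁻¹ ≡ 63 (mod 73) since 51·63 = 3213 ≡ 1, so λ ≡ 53·63 ≡ 54.
  x = λ² - 36 - 36 = 2916 - 72 ≡ 70; y = λ·(36 - 70) - 62 ≡ 0. → (70, 0)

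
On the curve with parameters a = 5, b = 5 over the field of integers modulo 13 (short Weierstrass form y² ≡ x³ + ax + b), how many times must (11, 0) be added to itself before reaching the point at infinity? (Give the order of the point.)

2P: (11, 0) + (11, 0): same x and y₁ ≡ -y₂, so the sum is the point at infinity.
2P = the point at infinity, so the order is 2.

2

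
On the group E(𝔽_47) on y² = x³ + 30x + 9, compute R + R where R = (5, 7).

tangent at (5, 7): λ = (3·5² + 30)/(2·7) ≡ 11/14. 14⁻¹ ≡ 37 (mod 47), so λ ≡ 11·37 ≡ 31.
  x = λ² - 5 - 5 = 961 - 10 ≡ 11; y = λ·(5 - 11) - 7 ≡ 42. → (11, 42)

(11, 42)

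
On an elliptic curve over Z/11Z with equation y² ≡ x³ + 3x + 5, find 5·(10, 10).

Write P = (10, 10).
Double-and-add on 5 = (101)₂. Start with P = (10, 10) for the leading 1-bit.
double: tangent at (10, 10): λ = (3·10² + 3)/(2·10) ≡ 6/9. 9⁻¹ ≡ 5 (mod 11), so λ ≡ 6·5 ≡ 8.
  x = λ² - 10 - 10 = 64 - 20 ≡ 0; y = λ·(10 - 0) - 10 ≡ 4. → (0, 4)
double: tangent at (0, 4): λ = (3·0² + 3)/(2·4) ≡ 3/8. 8⁻¹ ≡ 7 (mod 11), so λ ≡ 3·7 ≡ 10.
  x = λ² - 0 - 0 = 100 - 0 ≡ 1; y = λ·(0 - 1) - 4 ≡ 8. → (1, 8)
add P: (1, 8) + (10, 10). λ = (10 - 8)/(10 - 1) ≡ 2/9 mod 11. 9⁻¹ ≡ 5 (mod 11), so λ ≡ 10.
  x = λ² - 1 - 10 = 100 - 11 ≡ 1; y = λ·(1 - 1) - 8 ≡ 3. → (1, 3)

(1, 3)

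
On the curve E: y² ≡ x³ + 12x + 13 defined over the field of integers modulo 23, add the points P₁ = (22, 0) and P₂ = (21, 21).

(22, 0) + (21, 21). λ = (21 - 0)/(21 - 22) ≡ 21/22 mod 23. 22⁻¹ ≡ 22 (mod 23) since 22·22 = 484 ≡ 1, so λ ≡ 2.
  x = λ² - 22 - 21 = 4 - 43 ≡ 7; y = λ·(22 - 7) - 0 ≡ 7. → (7, 7)

(7, 7)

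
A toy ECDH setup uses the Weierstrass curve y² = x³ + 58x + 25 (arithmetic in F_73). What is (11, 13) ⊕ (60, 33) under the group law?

(25, 23)

(11, 13) + (60, 33). λ = (33 - 13)/(60 - 11) ≡ 20/49 mod 73. 49⁻¹ ≡ 3 (mod 73), so λ ≡ 60.
  x = λ² - 11 - 60 = 3600 - 71 ≡ 25; y = λ·(11 - 25) - 13 ≡ 23. → (25, 23)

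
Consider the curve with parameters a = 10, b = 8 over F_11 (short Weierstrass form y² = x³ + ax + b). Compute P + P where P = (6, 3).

(2, 6)

tangent at (6, 3): λ = (3·6² + 10)/(2·3) ≡ 8/6. 6⁻¹ ≡ 2 (mod 11), so λ ≡ 8·2 ≡ 5.
  x = λ² - 6 - 6 = 25 - 12 ≡ 2; y = λ·(6 - 2) - 3 ≡ 6. → (2, 6)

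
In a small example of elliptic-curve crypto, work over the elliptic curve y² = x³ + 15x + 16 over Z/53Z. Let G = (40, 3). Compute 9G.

Repeated addition: build up to 9G.
2G: tangent at (40, 3): λ = (3·40² + 15)/(2·3) ≡ 45/6. 6⁻¹ ≡ 9 (mod 53), so λ ≡ 45·9 ≡ 34.
  x = λ² - 40 - 40 = 1156 - 80 ≡ 16; y = λ·(40 - 16) - 3 ≡ 18. → (16, 18)
3G: (16, 18) + (40, 3). λ = (3 - 18)/(40 - 16) ≡ 38/24 mod 53. 24⁻¹ ≡ 42 (mod 53), so λ ≡ 6.
  x = λ² - 16 - 40 = 36 - 56 ≡ 33; y = λ·(16 - 33) - 18 ≡ 39. → (33, 39)
4G: (33, 39) + (40, 3). λ = (3 - 39)/(40 - 33) ≡ 17/7 mod 53. 7⁻¹ ≡ 38 (mod 53), so λ ≡ 10.
  x = λ² - 33 - 40 = 100 - 73 ≡ 27; y = λ·(33 - 27) - 39 ≡ 21. → (27, 21)
5G: (27, 21) + (40, 3). λ = (3 - 21)/(40 - 27) ≡ 35/13 mod 53. 13⁻¹ ≡ 49 (mod 53), so λ ≡ 19.
  x = λ² - 27 - 40 = 361 - 67 ≡ 29; y = λ·(27 - 29) - 21 ≡ 47. → (29, 47)
6G: (29, 47) + (40, 3). λ = (3 - 47)/(40 - 29) ≡ 9/11 mod 53. 11⁻¹ ≡ 29 (mod 53), so λ ≡ 49.
  x = λ² - 29 - 40 = 2401 - 69 ≡ 0; y = λ·(29 - 0) - 47 ≡ 49. → (0, 49)
7G: (0, 49) + (40, 3). λ = (3 - 49)/(40 - 0) ≡ 7/40 mod 53. 40⁻¹ ≡ 4 (mod 53) since 40·4 = 160 ≡ 1, so λ ≡ 28.
  x = λ² - 0 - 40 = 784 - 40 ≡ 2; y = λ·(0 - 2) - 49 ≡ 1. → (2, 1)
8G: (2, 1) + (40, 3). λ = (3 - 1)/(40 - 2) ≡ 2/38 mod 53. 38⁻¹ ≡ 7 (mod 53), so λ ≡ 14.
  x = λ² - 2 - 40 = 196 - 42 ≡ 48; y = λ·(2 - 48) - 1 ≡ 44. → (48, 44)
9G: (48, 44) + (40, 3). λ = (3 - 44)/(40 - 48) ≡ 12/45 mod 53. 45⁻¹ ≡ 33 (mod 53) since 45·33 = 1485 ≡ 1, so λ ≡ 25.
  x = λ² - 48 - 40 = 625 - 88 ≡ 7; y = λ·(48 - 7) - 44 ≡ 27. → (7, 27)

(7, 27)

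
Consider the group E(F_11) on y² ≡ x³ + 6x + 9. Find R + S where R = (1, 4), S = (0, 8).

(4, 8)

(1, 4) + (0, 8). λ = (8 - 4)/(0 - 1) ≡ 4/10 mod 11. 10⁻¹ ≡ 10 (mod 11) since 10·10 = 100 ≡ 1, so λ ≡ 7.
  x = λ² - 1 - 0 = 49 - 1 ≡ 4; y = λ·(1 - 4) - 4 ≡ 8. → (4, 8)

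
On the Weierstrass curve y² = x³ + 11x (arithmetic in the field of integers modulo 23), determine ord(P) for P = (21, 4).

2P: tangent at (21, 4): λ = (3·21² + 11)/(2·4) ≡ 0/8. 8⁻¹ ≡ 3 (mod 23), so λ ≡ 0·3 ≡ 0.
  x = λ² - 21 - 21 = 0 - 42 ≡ 4; y = λ·(21 - 4) - 4 ≡ 19. → (4, 19)
3P: (4, 19) + (21, 4). λ = (4 - 19)/(21 - 4) ≡ 8/17 mod 23. 17⁻¹ ≡ 19 (mod 23) since 17·19 = 323 ≡ 1, so λ ≡ 14.
  x = λ² - 4 - 21 = 196 - 25 ≡ 10; y = λ·(4 - 10) - 19 ≡ 12. → (10, 12)
4P: (10, 12) + (21, 4). λ = (4 - 12)/(21 - 10) ≡ 15/11 mod 23. 11⁻¹ ≡ 21 (mod 23), so λ ≡ 16.
  x = λ² - 10 - 21 = 256 - 31 ≡ 18; y = λ·(10 - 18) - 12 ≡ 21. → (18, 21)
5P: (18, 21) + (21, 4). λ = (4 - 21)/(21 - 18) ≡ 6/3 mod 23. 3⁻¹ ≡ 8 (mod 23) since 3·8 = 24 ≡ 1, so λ ≡ 2.
  x = λ² - 18 - 21 = 4 - 39 ≡ 11; y = λ·(18 - 11) - 21 ≡ 16. → (11, 16)
6P: (11, 16) + (21, 4). λ = (4 - 16)/(21 - 11) ≡ 11/10 mod 23. 10⁻¹ ≡ 7 (mod 23), so λ ≡ 8.
  x = λ² - 11 - 21 = 64 - 32 ≡ 9; y = λ·(11 - 9) - 16 ≡ 0. → (9, 0)
7P: (9, 0) + (21, 4). λ = (4 - 0)/(21 - 9) ≡ 4/12 mod 23. 12⁻¹ ≡ 2 (mod 23) since 12·2 = 24 ≡ 1, so λ ≡ 8.
  x = λ² - 9 - 21 = 64 - 30 ≡ 11; y = λ·(9 - 11) - 0 ≡ 7. → (11, 7)
8P: (11, 7) + (21, 4). λ = (4 - 7)/(21 - 11) ≡ 20/10 mod 23. 10⁻¹ ≡ 7 (mod 23), so λ ≡ 2.
  x = λ² - 11 - 21 = 4 - 32 ≡ 18; y = λ·(11 - 18) - 7 ≡ 2. → (18, 2)
9P: (18, 2) + (21, 4). λ = (4 - 2)/(21 - 18) ≡ 2/3 mod 23. 3⁻¹ ≡ 8 (mod 23), so λ ≡ 16.
  x = λ² - 18 - 21 = 256 - 39 ≡ 10; y = λ·(18 - 10) - 2 ≡ 11. → (10, 11)
10P: (10, 11) + (21, 4). λ = (4 - 11)/(21 - 10) ≡ 16/11 mod 23. 11⁻¹ ≡ 21 (mod 23) since 11·21 = 231 ≡ 1, so λ ≡ 14.
  x = λ² - 10 - 21 = 196 - 31 ≡ 4; y = λ·(10 - 4) - 11 ≡ 4. → (4, 4)
11P: (4, 4) + (21, 4). λ = (4 - 4)/(21 - 4) ≡ 0/17 mod 23. 17⁻¹ ≡ 19 (mod 23), so λ ≡ 0.
  x = λ² - 4 - 21 = 0 - 25 ≡ 21; y = λ·(4 - 21) - 4 ≡ 19. → (21, 19)
12P: (21, 19) + (21, 4): same x and y₁ ≡ -y₂, so the sum is ∞.
12P = ∞, so the order is 12.

12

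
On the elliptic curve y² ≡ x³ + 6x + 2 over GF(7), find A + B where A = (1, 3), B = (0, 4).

(0, 3)

(1, 3) + (0, 4). λ = (4 - 3)/(0 - 1) ≡ 1/6 mod 7. 6⁻¹ ≡ 6 (mod 7), so λ ≡ 6.
  x = λ² - 1 - 0 = 36 - 1 ≡ 0; y = λ·(1 - 0) - 3 ≡ 3. → (0, 3)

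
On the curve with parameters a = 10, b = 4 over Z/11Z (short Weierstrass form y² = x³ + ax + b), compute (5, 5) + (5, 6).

The two points share x = 5 and their y-coordinates satisfy 5 + 6 ≡ 0 (mod 11), so they are inverses. Their sum is O.

O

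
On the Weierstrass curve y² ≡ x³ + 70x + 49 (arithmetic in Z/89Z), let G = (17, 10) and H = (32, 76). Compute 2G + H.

First 2G:
Repeated addition: build up to 2G.
2G: tangent at (17, 10): λ = (3·17² + 70)/(2·10) ≡ 47/20. 20⁻¹ ≡ 49 (mod 89), so λ ≡ 47·49 ≡ 78.
  x = λ² - 17 - 17 = 6084 - 34 ≡ 87; y = λ·(17 - 87) - 10 ≡ 48. → (87, 48)
2G = (87, 48).
Finally 2G + H:
(87, 48) + (32, 76). λ = (76 - 48)/(32 - 87) ≡ 28/34 mod 89. 34⁻¹ ≡ 55 (mod 89) since 34·55 = 1870 ≡ 1, so λ ≡ 27.
  x = λ² - 87 - 32 = 729 - 119 ≡ 76; y = λ·(87 - 76) - 48 ≡ 71. → (76, 71)

(76, 71)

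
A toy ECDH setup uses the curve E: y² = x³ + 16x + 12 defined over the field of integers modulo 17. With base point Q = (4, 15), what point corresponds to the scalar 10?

(2, 1)

Repeated addition: build up to 10Q.
2Q: tangent at (4, 15): λ = (3·4² + 16)/(2·15) ≡ 13/13. 13⁻¹ ≡ 4 (mod 17) since 13·4 = 52 ≡ 1, so λ ≡ 13·4 ≡ 1.
  x = λ² - 4 - 4 = 1 - 8 ≡ 10; y = λ·(4 - 10) - 15 ≡ 13. → (10, 13)
3Q: (10, 13) + (4, 15). λ = (15 - 13)/(4 - 10) ≡ 2/11 mod 17. 11⁻¹ ≡ 14 (mod 17), so λ ≡ 11.
  x = λ² - 10 - 4 = 121 - 14 ≡ 5; y = λ·(10 - 5) - 13 ≡ 8. → (5, 8)
4Q: (5, 8) + (4, 15). λ = (15 - 8)/(4 - 5) ≡ 7/16 mod 17. 16⁻¹ ≡ 16 (mod 17) since 16·16 = 256 ≡ 1, so λ ≡ 10.
  x = λ² - 5 - 4 = 100 - 9 ≡ 6; y = λ·(5 - 6) - 8 ≡ 16. → (6, 16)
5Q: (6, 16) + (4, 15). λ = (15 - 16)/(4 - 6) ≡ 16/15 mod 17. 15⁻¹ ≡ 8 (mod 17), so λ ≡ 9.
  x = λ² - 6 - 4 = 81 - 10 ≡ 3; y = λ·(6 - 3) - 16 ≡ 11. → (3, 11)
6Q: (3, 11) + (4, 15). λ = (15 - 11)/(4 - 3) ≡ 4/1 mod 17. 1⁻¹ ≡ 1 (mod 17) since 1·1 = 1 ≡ 1, so λ ≡ 4.
  x = λ² - 3 - 4 = 16 - 7 ≡ 9; y = λ·(3 - 9) - 11 ≡ 16. → (9, 16)
7Q: (9, 16) + (4, 15). λ = (15 - 16)/(4 - 9) ≡ 16/12 mod 17. 12⁻¹ ≡ 10 (mod 17) since 12·10 = 120 ≡ 1, so λ ≡ 7.
  x = λ² - 9 - 4 = 49 - 13 ≡ 2; y = λ·(9 - 2) - 16 ≡ 16. → (2, 16)
8Q: (2, 16) + (4, 15). λ = (15 - 16)/(4 - 2) ≡ 16/2 mod 17. 2⁻¹ ≡ 9 (mod 17), so λ ≡ 8.
  x = λ² - 2 - 4 = 64 - 6 ≡ 7; y = λ·(2 - 7) - 16 ≡ 12. → (7, 12)
9Q: (7, 12) + (4, 15). λ = (15 - 12)/(4 - 7) ≡ 3/14 mod 17. 14⁻¹ ≡ 11 (mod 17) since 14·11 = 154 ≡ 1, so λ ≡ 16.
  x = λ² - 7 - 4 = 256 - 11 ≡ 7; y = λ·(7 - 7) - 12 ≡ 5. → (7, 5)
10Q: (7, 5) + (4, 15). λ = (15 - 5)/(4 - 7) ≡ 10/14 mod 17. 14⁻¹ ≡ 11 (mod 17), so λ ≡ 8.
  x = λ² - 7 - 4 = 64 - 11 ≡ 2; y = λ·(7 - 2) - 5 ≡ 1. → (2, 1)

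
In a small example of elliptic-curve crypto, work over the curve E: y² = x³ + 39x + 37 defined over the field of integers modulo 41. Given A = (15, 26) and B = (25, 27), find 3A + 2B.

First 3A:
Repeated addition: build up to 3A.
2A: tangent at (15, 26): λ = (3·15² + 39)/(2·26) ≡ 17/11. 11⁻¹ ≡ 15 (mod 41) since 11·15 = 165 ≡ 1, so λ ≡ 17·15 ≡ 9.
  x = λ² - 15 - 15 = 81 - 30 ≡ 10; y = λ·(15 - 10) - 26 ≡ 19. → (10, 19)
3A: (10, 19) + (15, 26). λ = (26 - 19)/(15 - 10) ≡ 7/5 mod 41. 5⁻¹ ≡ 33 (mod 41), so λ ≡ 26.
  x = λ² - 10 - 15 = 676 - 25 ≡ 36; y = λ·(10 - 36) - 19 ≡ 2. → (36, 2)
3A = (36, 2).
Next 2B:
Repeated addition: build up to 2B.
2B: tangent at (25, 27): λ = (3·25² + 39)/(2·27) ≡ 28/13. 13⁻¹ ≡ 19 (mod 41), so λ ≡ 28·19 ≡ 40.
  x = λ² - 25 - 25 = 1600 - 50 ≡ 33; y = λ·(25 - 33) - 27 ≡ 22. → (33, 22)
2B = (33, 22).
Finally 3A + 2B:
(36, 2) + (33, 22). λ = (22 - 2)/(33 - 36) ≡ 20/38 mod 41. 38⁻¹ ≡ 27 (mod 41) since 38·27 = 1026 ≡ 1, so λ ≡ 7.
  x = λ² - 36 - 33 = 49 - 69 ≡ 21; y = λ·(36 - 21) - 2 ≡ 21. → (21, 21)

(21, 21)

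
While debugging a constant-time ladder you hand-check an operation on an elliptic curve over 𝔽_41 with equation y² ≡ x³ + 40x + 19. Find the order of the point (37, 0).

2

2P: (37, 0) + (37, 0): same x and y₁ ≡ -y₂, so the sum is ∞.
2P = ∞, so the order is 2.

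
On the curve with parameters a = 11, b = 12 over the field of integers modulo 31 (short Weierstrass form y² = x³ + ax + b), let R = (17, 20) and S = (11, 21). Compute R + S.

(17, 20) + (11, 21). λ = (21 - 20)/(11 - 17) ≡ 1/25 mod 31. 25⁻¹ ≡ 5 (mod 31) since 25·5 = 125 ≡ 1, so λ ≡ 5.
  x = λ² - 17 - 11 = 25 - 28 ≡ 28; y = λ·(17 - 28) - 20 ≡ 18. → (28, 18)

(28, 18)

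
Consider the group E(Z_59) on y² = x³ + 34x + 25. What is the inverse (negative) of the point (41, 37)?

-(41, 37) = (41, -37 mod 59) = (41, 22).

(41, 22)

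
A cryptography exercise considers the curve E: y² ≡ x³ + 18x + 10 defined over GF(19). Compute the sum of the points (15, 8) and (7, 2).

(15, 8) + (7, 2). λ = (2 - 8)/(7 - 15) ≡ 13/11 mod 19. 11⁻¹ ≡ 7 (mod 19), so λ ≡ 15.
  x = λ² - 15 - 7 = 225 - 22 ≡ 13; y = λ·(15 - 13) - 8 ≡ 3. → (13, 3)

(13, 3)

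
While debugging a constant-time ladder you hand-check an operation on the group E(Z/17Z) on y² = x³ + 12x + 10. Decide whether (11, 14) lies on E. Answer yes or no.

no

y² = 14² ≡ 9; x³ + 12x + 10 = 1473 ≡ 11 (mod 17). 9 ≠ 11.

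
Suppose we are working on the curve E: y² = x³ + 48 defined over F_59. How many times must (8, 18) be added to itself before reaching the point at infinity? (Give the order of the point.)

5

2P: tangent at (8, 18): λ = (3·8² + 0)/(2·18) ≡ 15/36. 36⁻¹ ≡ 41 (mod 59), so λ ≡ 15·41 ≡ 25.
  x = λ² - 8 - 8 = 625 - 16 ≡ 19; y = λ·(8 - 19) - 18 ≡ 2. → (19, 2)
3P: (19, 2) + (8, 18). λ = (18 - 2)/(8 - 19) ≡ 16/48 mod 59. 48⁻¹ ≡ 16 (mod 59) since 48·16 = 768 ≡ 1, so λ ≡ 20.
  x = λ² - 19 - 8 = 400 - 27 ≡ 19; y = λ·(19 - 19) - 2 ≡ 57. → (19, 57)
4P: (19, 57) + (8, 18). λ = (18 - 57)/(8 - 19) ≡ 20/48 mod 59. 48⁻¹ ≡ 16 (mod 59) since 48·16 = 768 ≡ 1, so λ ≡ 25.
  x = λ² - 19 - 8 = 625 - 27 ≡ 8; y = λ·(19 - 8) - 57 ≡ 41. → (8, 41)
5P: (8, 41) + (8, 18): same x and y₁ ≡ -y₂, so the sum is the point at infinity.
5P = the point at infinity, so the order is 5.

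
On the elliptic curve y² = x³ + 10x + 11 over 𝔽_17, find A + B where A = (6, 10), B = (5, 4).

(6, 10) + (5, 4). λ = (4 - 10)/(5 - 6) ≡ 11/16 mod 17. 16⁻¹ ≡ 16 (mod 17), so λ ≡ 6.
  x = λ² - 6 - 5 = 36 - 11 ≡ 8; y = λ·(6 - 8) - 10 ≡ 12. → (8, 12)

(8, 12)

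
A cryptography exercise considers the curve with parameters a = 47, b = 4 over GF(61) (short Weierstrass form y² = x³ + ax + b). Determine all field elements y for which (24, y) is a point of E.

x³ + 47x + 4 = 14956 ≡ 11 (mod 61).
11 is a non-residue mod 61; no y exists.

none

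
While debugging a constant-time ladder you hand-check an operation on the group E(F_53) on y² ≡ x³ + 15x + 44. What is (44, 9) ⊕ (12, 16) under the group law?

(3, 40)

(44, 9) + (12, 16). λ = (16 - 9)/(12 - 44) ≡ 7/21 mod 53. 21⁻¹ ≡ 48 (mod 53), so λ ≡ 18.
  x = λ² - 44 - 12 = 324 - 56 ≡ 3; y = λ·(44 - 3) - 9 ≡ 40. → (3, 40)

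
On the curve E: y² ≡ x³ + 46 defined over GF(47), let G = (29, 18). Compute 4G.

(1, 0)

Repeated addition: build up to 4G.
2G: tangent at (29, 18): λ = (3·29² + 0)/(2·18) ≡ 32/36. 36⁻¹ ≡ 17 (mod 47), so λ ≡ 32·17 ≡ 27.
  x = λ² - 29 - 29 = 729 - 58 ≡ 13; y = λ·(29 - 13) - 18 ≡ 38. → (13, 38)
3G: (13, 38) + (29, 18). λ = (18 - 38)/(29 - 13) ≡ 27/16 mod 47. 16⁻¹ ≡ 3 (mod 47) since 16·3 = 48 ≡ 1, so λ ≡ 34.
  x = λ² - 13 - 29 = 1156 - 42 ≡ 33; y = λ·(13 - 33) - 38 ≡ 34. → (33, 34)
4G: (33, 34) + (29, 18). λ = (18 - 34)/(29 - 33) ≡ 31/43 mod 47. 43⁻¹ ≡ 35 (mod 47), so λ ≡ 4.
  x = λ² - 33 - 29 = 16 - 62 ≡ 1; y = λ·(33 - 1) - 34 ≡ 0. → (1, 0)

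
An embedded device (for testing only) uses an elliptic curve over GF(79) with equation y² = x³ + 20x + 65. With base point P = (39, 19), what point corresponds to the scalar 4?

Double-and-add on 4 = (100)₂. Start with P = (39, 19) for the leading 1-bit.
double: tangent at (39, 19): λ = (3·39² + 20)/(2·19) ≡ 1/38. 38⁻¹ ≡ 52 (mod 79) since 38·52 = 1976 ≡ 1, so λ ≡ 1·52 ≡ 52.
  x = λ² - 39 - 39 = 2704 - 78 ≡ 19; y = λ·(39 - 19) - 19 ≡ 73. → (19, 73)
double: tangent at (19, 73): λ = (3·19² + 20)/(2·73) ≡ 76/67. 67⁻¹ ≡ 46 (mod 79) since 67·46 = 3082 ≡ 1, so λ ≡ 76·46 ≡ 20.
  x = λ² - 19 - 19 = 400 - 38 ≡ 46; y = λ·(19 - 46) - 73 ≡ 19. → (46, 19)

(46, 19)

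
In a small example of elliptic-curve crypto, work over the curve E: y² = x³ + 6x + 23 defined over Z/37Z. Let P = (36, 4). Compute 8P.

Repeated addition: build up to 8P.
2P: tangent at (36, 4): λ = (3·36² + 6)/(2·4) ≡ 9/8. 8⁻¹ ≡ 14 (mod 37), so λ ≡ 9·14 ≡ 15.
  x = λ² - 36 - 36 = 225 - 72 ≡ 5; y = λ·(36 - 5) - 4 ≡ 17. → (5, 17)
3P: (5, 17) + (36, 4). λ = (4 - 17)/(36 - 5) ≡ 24/31 mod 37. 31⁻¹ ≡ 6 (mod 37), so λ ≡ 33.
  x = λ² - 5 - 36 = 1089 - 41 ≡ 12; y = λ·(5 - 12) - 17 ≡ 11. → (12, 11)
4P: (12, 11) + (36, 4). λ = (4 - 11)/(36 - 12) ≡ 30/24 mod 37. 24⁻¹ ≡ 17 (mod 37) since 24·17 = 408 ≡ 1, so λ ≡ 29.
  x = λ² - 12 - 36 = 841 - 48 ≡ 16; y = λ·(12 - 16) - 11 ≡ 21. → (16, 21)
5P: (16, 21) + (36, 4). λ = (4 - 21)/(36 - 16) ≡ 20/20 mod 37. 20⁻¹ ≡ 13 (mod 37), so λ ≡ 1.
  x = λ² - 16 - 36 = 1 - 52 ≡ 23; y = λ·(16 - 23) - 21 ≡ 9. → (23, 9)
6P: (23, 9) + (36, 4). λ = (4 - 9)/(36 - 23) ≡ 32/13 mod 37. 13⁻¹ ≡ 20 (mod 37), so λ ≡ 11.
  x = λ² - 23 - 36 = 121 - 59 ≡ 25; y = λ·(23 - 25) - 9 ≡ 6. → (25, 6)
7P: (25, 6) + (36, 4). λ = (4 - 6)/(36 - 25) ≡ 35/11 mod 37. 11⁻¹ ≡ 27 (mod 37), so λ ≡ 20.
  x = λ² - 25 - 36 = 400 - 61 ≡ 6; y = λ·(25 - 6) - 6 ≡ 4. → (6, 4)
8P: (6, 4) + (36, 4). λ = (4 - 4)/(36 - 6) ≡ 0/30 mod 37. 30⁻¹ ≡ 21 (mod 37) since 30·21 = 630 ≡ 1, so λ ≡ 0.
  x = λ² - 6 - 36 = 0 - 42 ≡ 32; y = λ·(6 - 32) - 4 ≡ 33. → (32, 33)

(32, 33)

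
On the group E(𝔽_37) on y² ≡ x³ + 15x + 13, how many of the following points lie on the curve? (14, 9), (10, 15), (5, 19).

2

(14, 9): 9² ≡ 7, rhs ≡ 7 → on.
(10, 15): 15² ≡ 3, rhs ≡ 16 → off.
(5, 19): 19² ≡ 28, rhs ≡ 28 → on.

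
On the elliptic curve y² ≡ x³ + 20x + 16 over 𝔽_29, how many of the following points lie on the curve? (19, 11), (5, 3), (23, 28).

(19, 11): 11² ≡ 5, rhs ≡ 5 → on.
(5, 3): 3² ≡ 9, rhs ≡ 9 → on.
(23, 28): 28² ≡ 1, rhs ≡ 28 → off.

2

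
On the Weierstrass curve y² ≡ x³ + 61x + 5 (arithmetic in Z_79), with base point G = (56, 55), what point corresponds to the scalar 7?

(49, 22)

Double-and-add on 7 = (111)₂. Start with G = (56, 55) for the leading 1-bit.
double: tangent at (56, 55): λ = (3·56² + 61)/(2·55) ≡ 68/31. 31⁻¹ ≡ 51 (mod 79) since 31·51 = 1581 ≡ 1, so λ ≡ 68·51 ≡ 71.
  x = λ² - 56 - 56 = 5041 - 112 ≡ 31; y = λ·(56 - 31) - 55 ≡ 61. → (31, 61)
add G: (31, 61) + (56, 55). λ = (55 - 61)/(56 - 31) ≡ 73/25 mod 79. 25⁻¹ ≡ 19 (mod 79) since 25·19 = 475 ≡ 1, so λ ≡ 44.
  x = λ² - 31 - 56 = 1936 - 87 ≡ 32; y = λ·(31 - 32) - 61 ≡ 53. → (32, 53)
double: tangent at (32, 53): λ = (3·32² + 61)/(2·53) ≡ 52/27. 27⁻¹ ≡ 41 (mod 79), so λ ≡ 52·41 ≡ 78.
  x = λ² - 32 - 32 = 6084 - 64 ≡ 16; y = λ·(32 - 16) - 53 ≡ 10. → (16, 10)
add G: (16, 10) + (56, 55). λ = (55 - 10)/(56 - 16) ≡ 45/40 mod 79. 40⁻¹ ≡ 2 (mod 79) since 40·2 = 80 ≡ 1, so λ ≡ 11.
  x = λ² - 16 - 56 = 121 - 72 ≡ 49; y = λ·(16 - 49) - 10 ≡ 22. → (49, 22)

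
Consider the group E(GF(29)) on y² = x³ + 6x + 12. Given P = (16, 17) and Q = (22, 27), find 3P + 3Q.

First 3P:
Repeated addition: build up to 3P.
2P: tangent at (16, 17): λ = (3·16² + 6)/(2·17) ≡ 20/5. 5⁻¹ ≡ 6 (mod 29), so λ ≡ 20·6 ≡ 4.
  x = λ² - 16 - 16 = 16 - 32 ≡ 13; y = λ·(16 - 13) - 17 ≡ 24. → (13, 24)
3P: (13, 24) + (16, 17). λ = (17 - 24)/(16 - 13) ≡ 22/3 mod 29. 3⁻¹ ≡ 10 (mod 29) since 3·10 = 30 ≡ 1, so λ ≡ 17.
  x = λ² - 13 - 16 = 289 - 29 ≡ 28; y = λ·(13 - 28) - 24 ≡ 11. → (28, 11)
3P = (28, 11).
Next 3Q:
Repeated addition: build up to 3Q.
2Q: tangent at (22, 27): λ = (3·22² + 6)/(2·27) ≡ 8/25. 25⁻¹ ≡ 7 (mod 29) since 25·7 = 175 ≡ 1, so λ ≡ 8·7 ≡ 27.
  x = λ² - 22 - 22 = 729 - 44 ≡ 18; y = λ·(22 - 18) - 27 ≡ 23. → (18, 23)
3Q: (18, 23) + (22, 27). λ = (27 - 23)/(22 - 18) ≡ 4/4 mod 29. 4⁻¹ ≡ 22 (mod 29) since 4·22 = 88 ≡ 1, so λ ≡ 1.
  x = λ² - 18 - 22 = 1 - 40 ≡ 19; y = λ·(18 - 19) - 23 ≡ 5. → (19, 5)
3Q = (19, 5).
Finally 3P + 3Q:
(28, 11) + (19, 5). λ = (5 - 11)/(19 - 28) ≡ 23/20 mod 29. 20⁻¹ ≡ 16 (mod 29), so λ ≡ 20.
  x = λ² - 28 - 19 = 400 - 47 ≡ 5; y = λ·(28 - 5) - 11 ≡ 14. → (5, 14)

(5, 14)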